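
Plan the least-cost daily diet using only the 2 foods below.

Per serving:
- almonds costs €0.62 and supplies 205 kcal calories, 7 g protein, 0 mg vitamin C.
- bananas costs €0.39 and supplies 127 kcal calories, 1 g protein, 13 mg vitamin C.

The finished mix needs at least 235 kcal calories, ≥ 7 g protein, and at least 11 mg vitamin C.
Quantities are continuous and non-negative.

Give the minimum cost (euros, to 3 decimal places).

€0.875

This is a linear program. Let x1 = servings of almonds, x2 = servings of bananas.
Minimise 0.62x1 + 0.39x2 s.t.:
  205x1 + 127x2 ≥ 235   (calories)
  7x1 + 1x2 ≥ 7   (protein)
  13x2 ≥ 11   (vitamin C)
  x1, x2 ≥ 0.
Both inputs are positive at the optimum. Binding constraints: protein and vitamin C.
So almonds = 0.8791 servings, bananas = 0.8462 servings.
Hence cost = 0.62·0.8791 + 0.39·0.8462 = €0.87506.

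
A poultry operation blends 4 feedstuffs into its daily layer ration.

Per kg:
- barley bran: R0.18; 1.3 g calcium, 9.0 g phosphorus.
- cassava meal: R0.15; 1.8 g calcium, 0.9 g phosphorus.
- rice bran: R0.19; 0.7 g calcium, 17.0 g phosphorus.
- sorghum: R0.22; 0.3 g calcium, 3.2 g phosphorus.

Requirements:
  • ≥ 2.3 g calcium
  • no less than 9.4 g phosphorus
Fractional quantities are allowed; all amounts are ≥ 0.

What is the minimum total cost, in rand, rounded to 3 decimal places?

R0.257

Treat it as an LP. Let x1 = kg of barley bran, x2 = kg of cassava meal, x3 = kg of rice bran, x4 = kg of sorghum.
min 0.18x1 + 0.15x2 + 0.19x3 + 0.22x4 with:
  1.3x1 + 1.8x2 + 0.7x3 + 0.3x4 ≥ 2.3   (calcium)
  9x1 + 0.9x2 + 17x3 + 3.2x4 ≥ 9.4   (phosphorus)
  x1, x2, x3, x4 ≥ 0.
The optimal basis is {cassava meal, rice bran}; barley bran, sorghum drop out. The calcium and phosphorus requirements are met with equality.
That vertex is x2 = 1.085, x3 = 0.4955.
Total cost: 0.15·1.085 + 0.19·0.4955 = 0.25690.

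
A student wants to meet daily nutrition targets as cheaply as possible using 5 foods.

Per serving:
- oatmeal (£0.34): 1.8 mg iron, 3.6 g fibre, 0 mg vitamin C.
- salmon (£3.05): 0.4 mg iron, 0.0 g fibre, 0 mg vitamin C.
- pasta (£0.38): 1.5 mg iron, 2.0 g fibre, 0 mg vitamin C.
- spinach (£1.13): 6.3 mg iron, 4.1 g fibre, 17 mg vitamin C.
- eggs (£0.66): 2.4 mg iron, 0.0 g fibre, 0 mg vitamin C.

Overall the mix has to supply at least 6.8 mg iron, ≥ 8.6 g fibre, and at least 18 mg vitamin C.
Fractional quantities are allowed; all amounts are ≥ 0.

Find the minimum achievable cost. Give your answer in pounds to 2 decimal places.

This is a linear program. Let x1 = servings of oatmeal, x2 = servings of salmon, x3 = servings of pasta, x4 = servings of spinach, x5 = servings of eggs.
min 0.34x1 + 3.05x2 + 0.38x3 + 1.13x4 + 0.66x5 subject to:
  1.8x1 + 0.4x2 + 1.5x3 + 6.3x4 + 2.4x5 ≥ 6.8   (iron)
  3.6x1 + 2x3 + 4.1x4 ≥ 8.6   (fibre)
  17x4 ≥ 18   (vitamin C)
  x1, x2, x3, x4, x5 ≥ 0.
The minimum-cost mix takes nothing from salmon, pasta, eggs — only oatmeal, spinach. Binding constraints: fibre and vitamin C.
Solving gives x1 = 1.183, x4 = 1.059.
Cost = 0.34·1.183 + 1.13·1.059 = 1.5989.

£1.60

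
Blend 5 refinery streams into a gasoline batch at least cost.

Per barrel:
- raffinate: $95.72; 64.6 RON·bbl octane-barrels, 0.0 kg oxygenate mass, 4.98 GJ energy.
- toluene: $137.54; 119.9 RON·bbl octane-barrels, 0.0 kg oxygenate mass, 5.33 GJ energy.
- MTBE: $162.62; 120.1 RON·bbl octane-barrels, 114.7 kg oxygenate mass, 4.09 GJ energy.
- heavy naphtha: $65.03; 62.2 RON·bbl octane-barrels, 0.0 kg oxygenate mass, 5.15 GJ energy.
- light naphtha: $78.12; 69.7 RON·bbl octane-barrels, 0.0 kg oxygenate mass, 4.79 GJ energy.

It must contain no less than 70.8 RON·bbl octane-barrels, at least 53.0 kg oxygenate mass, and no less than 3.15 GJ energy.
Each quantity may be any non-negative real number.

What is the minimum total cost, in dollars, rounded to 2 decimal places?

$91.14

Let x1 = barrels of raffinate, x2 = barrels of toluene, x3 = barrels of MTBE, x4 = barrels of heavy naphtha, x5 = barrels of light naphtha.
min 95.72x1 + 137.54x2 + 162.62x3 + 65.03x4 + 78.12x5 s.t.:
  64.6x1 + 119.9x2 + 120.1x3 + 62.2x4 + 69.7x5 ≥ 70.8   (octane-barrels)
  114.7x3 ≥ 53   (oxygenate mass)
  4.98x1 + 5.33x2 + 4.09x3 + 5.15x4 + 4.79x5 ≥ 3.15   (energy)
  x1, x2, x3, x4, x5 ≥ 0.
The optimal basis is {MTBE, heavy naphtha}; raffinate, toluene, light naphtha drop out. There the octane-barrels and oxygenate mass constraints are tight.
Optimal quantities: MTBE = 0.46207 barrels, heavy naphtha = 0.24606 barrels.
Cost = 162.62·0.46207 + 65.03·0.24606 = 91.1431.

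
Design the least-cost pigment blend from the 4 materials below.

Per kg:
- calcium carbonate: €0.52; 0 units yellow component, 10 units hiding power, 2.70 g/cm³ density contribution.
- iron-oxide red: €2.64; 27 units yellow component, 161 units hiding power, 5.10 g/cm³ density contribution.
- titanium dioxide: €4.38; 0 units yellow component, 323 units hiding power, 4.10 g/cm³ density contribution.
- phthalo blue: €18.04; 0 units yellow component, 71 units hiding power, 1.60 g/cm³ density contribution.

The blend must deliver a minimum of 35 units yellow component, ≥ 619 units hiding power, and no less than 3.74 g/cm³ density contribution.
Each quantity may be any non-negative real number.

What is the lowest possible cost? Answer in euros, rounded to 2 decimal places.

€8.99

Let x1 = kg of calcium carbonate, x2 = kg of iron-oxide red, x3 = kg of titanium dioxide, x4 = kg of phthalo blue.
Minimise 0.52x1 + 2.64x2 + 4.38x3 + 18.04x4 subject to:
  27x2 ≥ 35   (yellow component)
  10x1 + 161x2 + 323x3 + 71x4 ≥ 619   (hiding power)
  2.7x1 + 5.1x2 + 4.1x3 + 1.6x4 ≥ 3.74   (density contribution)
  x1, x2, x3, x4 ≥ 0.
The cheapest feasible vertex uses only iron-oxide red, titanium dioxide; calcium carbonate, phthalo blue are not used. The yellow component and hiding power requirements are met with equality.
Optimal quantities: iron-oxide red = 1.2963 kg, titanium dioxide = 1.2703 kg.
Cost = 2.64·1.2963 + 4.38·1.2703 = 8.9861.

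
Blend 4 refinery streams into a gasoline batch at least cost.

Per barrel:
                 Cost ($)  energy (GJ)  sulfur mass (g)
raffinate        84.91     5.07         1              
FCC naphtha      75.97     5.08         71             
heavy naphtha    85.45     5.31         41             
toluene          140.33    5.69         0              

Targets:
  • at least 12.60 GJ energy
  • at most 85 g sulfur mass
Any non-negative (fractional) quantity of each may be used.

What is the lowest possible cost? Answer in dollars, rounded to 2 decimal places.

This is a linear program. Let x1 = barrels of raffinate, x2 = barrels of FCC naphtha, x3 = barrels of heavy naphtha, x4 = barrels of toluene.
Minimize 84.91x1 + 75.97x2 + 85.45x3 + 140.33x4 subject to:
  5.07x1 + 5.08x2 + 5.31x3 + 5.69x4 ≥ 12.6   (energy)
  1x1 + 71x2 + 41x3 ≤ 85   (sulfur mass)
  x1, x2, x3, x4 ≥ 0.
At the optimum only raffinate, FCC naphtha are positive (heavy naphtha, toluene = 0). The energy and sulfur mass requirements are met with equality.
That vertex is x1 = 1.3041, x2 = 1.1788.
Total cost: 84.91·1.3041 + 75.97·1.1788 = 200.2846.

$200.28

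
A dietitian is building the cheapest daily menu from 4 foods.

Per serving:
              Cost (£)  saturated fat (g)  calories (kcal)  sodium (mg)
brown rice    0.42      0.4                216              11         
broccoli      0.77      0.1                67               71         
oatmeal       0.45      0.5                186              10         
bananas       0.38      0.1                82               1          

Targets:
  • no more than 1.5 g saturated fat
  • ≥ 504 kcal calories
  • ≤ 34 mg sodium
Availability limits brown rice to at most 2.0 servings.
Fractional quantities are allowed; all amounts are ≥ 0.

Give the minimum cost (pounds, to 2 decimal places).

£1.01

Treat it as an LP. Let x1 = servings of brown rice, x2 = servings of broccoli, x3 = servings of oatmeal, x4 = servings of bananas.
min 0.42x1 + 0.77x2 + 0.45x3 + 0.38x4 subject to:
  0.4x1 + 0.1x2 + 0.5x3 + 0.1x4 ≤ 1.5   (saturated fat)
  216x1 + 67x2 + 186x3 + 82x4 ≥ 504   (calories)
  11x1 + 71x2 + 10x3 + 1x4 ≤ 34   (sodium)
  x1 ≤ 2
  x1, x2, x3, x4 ≥ 0.
The cheapest feasible vertex uses only brown rice, oatmeal; broccoli, bananas are not used. The calories and the brown rice cap requirements are met with equality.
That vertex is x1 = 2, x3 = 0.3871.
Total cost: 0.42·2 + 0.45·0.3871 = 1.0142.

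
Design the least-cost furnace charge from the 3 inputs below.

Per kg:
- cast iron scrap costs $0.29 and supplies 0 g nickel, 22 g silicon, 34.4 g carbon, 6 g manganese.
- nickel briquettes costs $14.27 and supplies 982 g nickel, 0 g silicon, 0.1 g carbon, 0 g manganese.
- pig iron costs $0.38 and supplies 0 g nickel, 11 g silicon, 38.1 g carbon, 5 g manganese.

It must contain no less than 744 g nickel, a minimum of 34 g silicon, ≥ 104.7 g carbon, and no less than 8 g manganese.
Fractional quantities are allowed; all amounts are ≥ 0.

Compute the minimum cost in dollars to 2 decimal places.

Let x1 = kg of cast iron scrap, x2 = kg of nickel briquettes, x3 = kg of pig iron.
Minimize 0.29x1 + 14.27x2 + 0.38x3 s.t.:
  982x2 ≥ 744   (nickel)
  22x1 + 11x3 ≥ 34   (silicon)
  34.4x1 + 0.1x2 + 38.1x3 ≥ 104.7   (carbon)
  6x1 + 5x3 ≥ 8   (manganese)
  x1, x2, x3 ≥ 0.
The optimal basis is {cast iron scrap, nickel briquettes}; pig iron drops out. The nickel and carbon requirements are met with equality.
So cast iron scrap = 3.041 kg, nickel briquettes = 0.7576 kg.
Objective = 0.29·3.041 + 14.27·0.7576 = 11.6928.

$11.69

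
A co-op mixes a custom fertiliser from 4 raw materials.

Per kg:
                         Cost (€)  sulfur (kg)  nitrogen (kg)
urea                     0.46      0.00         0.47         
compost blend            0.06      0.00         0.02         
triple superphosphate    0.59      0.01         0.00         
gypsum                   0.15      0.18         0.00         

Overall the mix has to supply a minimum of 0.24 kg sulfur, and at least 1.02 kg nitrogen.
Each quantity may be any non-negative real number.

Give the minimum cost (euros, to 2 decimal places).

€1.20

Set it up as a linear program. Let x1 = kg of urea, x2 = kg of compost blend, x3 = kg of triple superphosphate, x4 = kg of gypsum.
Minimize 0.46x1 + 0.06x2 + 0.59x3 + 0.15x4 subject to:
  0.01x3 + 0.18x4 ≥ 0.24   (sulfur)
  0.47x1 + 0.02x2 ≥ 1.02   (nitrogen)
  x1, x2, x3, x4 ≥ 0.
At the optimum only urea, gypsum are positive (compost blend, triple superphosphate = 0). There the sulfur and nitrogen constraints are tight.
Optimal quantities: urea = 2.17 kg, gypsum = 1.333 kg.
Objective = 0.46·2.17 + 0.15·1.333 = 1.1982.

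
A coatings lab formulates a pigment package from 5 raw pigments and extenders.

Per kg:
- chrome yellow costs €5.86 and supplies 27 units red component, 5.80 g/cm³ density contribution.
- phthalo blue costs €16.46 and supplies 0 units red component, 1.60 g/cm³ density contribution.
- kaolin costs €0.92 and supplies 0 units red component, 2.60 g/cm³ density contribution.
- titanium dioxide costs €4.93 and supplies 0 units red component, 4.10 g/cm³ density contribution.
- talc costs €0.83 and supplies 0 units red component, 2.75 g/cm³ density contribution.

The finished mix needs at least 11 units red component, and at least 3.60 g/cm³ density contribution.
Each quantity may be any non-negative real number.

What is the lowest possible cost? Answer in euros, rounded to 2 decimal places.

This is a linear program. Let x1 = kg of chrome yellow, x2 = kg of phthalo blue, x3 = kg of kaolin, x4 = kg of titanium dioxide, x5 = kg of talc.
min 5.86x1 + 16.46x2 + 0.92x3 + 4.93x4 + 0.83x5 s.t.:
  27x1 ≥ 11   (red component)
  5.8x1 + 1.6x2 + 2.6x3 + 4.1x4 + 2.75x5 ≥ 3.6   (density contribution)
  x1, x2, x3, x4, x5 ≥ 0.
At the optimum only chrome yellow, talc are positive (phthalo blue, kaolin, titanium dioxide = 0). There the red component and density contribution constraints are tight.
Optimal quantities: chrome yellow = 0.4074 kg, talc = 0.4498 kg.
Hence cost = 5.86·0.4074 + 0.83·0.4498 = €2.7607.

€2.76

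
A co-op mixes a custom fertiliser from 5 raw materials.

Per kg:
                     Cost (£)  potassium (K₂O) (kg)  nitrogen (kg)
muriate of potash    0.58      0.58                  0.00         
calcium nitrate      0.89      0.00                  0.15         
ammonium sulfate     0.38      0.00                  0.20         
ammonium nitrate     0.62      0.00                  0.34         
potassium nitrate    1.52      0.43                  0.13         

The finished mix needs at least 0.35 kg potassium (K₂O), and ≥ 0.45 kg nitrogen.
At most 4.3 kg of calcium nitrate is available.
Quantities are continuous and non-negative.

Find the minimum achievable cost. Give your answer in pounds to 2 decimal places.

£1.17

This is a linear program. Let x1 = kg of muriate of potash, x2 = kg of calcium nitrate, x3 = kg of ammonium sulfate, x4 = kg of ammonium nitrate, x5 = kg of potassium nitrate.
min 0.58x1 + 0.89x2 + 0.38x3 + 0.62x4 + 1.52x5 s.t.:
  0.58x1 + 0.43x5 ≥ 0.35   (potassium (K₂O))
  0.15x2 + 0.2x3 + 0.34x4 + 0.13x5 ≥ 0.45   (nitrogen)
  x2 ≤ 4.3
  x1, x2, x3, x4, x5 ≥ 0.
The cheapest feasible vertex uses only muriate of potash, ammonium nitrate; calcium nitrate, ammonium sulfate, potassium nitrate are not used. The potassium (K₂O) and nitrogen requirements are met with equality.
That vertex is x1 = 0.6034, x4 = 1.324.
Total cost: 0.58·0.6034 + 0.62·1.324 = 1.1709.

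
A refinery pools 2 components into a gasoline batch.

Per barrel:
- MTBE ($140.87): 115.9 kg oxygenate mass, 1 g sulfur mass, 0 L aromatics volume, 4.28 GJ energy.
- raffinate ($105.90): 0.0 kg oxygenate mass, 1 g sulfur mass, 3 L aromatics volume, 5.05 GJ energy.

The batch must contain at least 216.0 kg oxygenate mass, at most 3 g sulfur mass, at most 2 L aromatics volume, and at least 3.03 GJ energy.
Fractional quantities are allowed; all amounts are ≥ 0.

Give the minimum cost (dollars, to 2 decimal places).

Let x1 = barrels of MTBE, x2 = barrels of raffinate.
Minimize 140.87x1 + 105.9x2 s.t.:
  115.9x1 ≥ 216   (oxygenate mass)
  1x1 + 1x2 ≤ 3   (sulfur mass)
  3x2 ≤ 2   (aromatics volume)
  4.28x1 + 5.05x2 ≥ 3.03   (energy)
  x1, x2 ≥ 0.
The cheapest feasible vertex uses only MTBE; raffinate is not used. There the oxygenate mass constraint is tight.
Optimal quantities: MTBE = 1.8637 barrels.
Cost = 140.87·1.8637 = 262.5394.

$262.54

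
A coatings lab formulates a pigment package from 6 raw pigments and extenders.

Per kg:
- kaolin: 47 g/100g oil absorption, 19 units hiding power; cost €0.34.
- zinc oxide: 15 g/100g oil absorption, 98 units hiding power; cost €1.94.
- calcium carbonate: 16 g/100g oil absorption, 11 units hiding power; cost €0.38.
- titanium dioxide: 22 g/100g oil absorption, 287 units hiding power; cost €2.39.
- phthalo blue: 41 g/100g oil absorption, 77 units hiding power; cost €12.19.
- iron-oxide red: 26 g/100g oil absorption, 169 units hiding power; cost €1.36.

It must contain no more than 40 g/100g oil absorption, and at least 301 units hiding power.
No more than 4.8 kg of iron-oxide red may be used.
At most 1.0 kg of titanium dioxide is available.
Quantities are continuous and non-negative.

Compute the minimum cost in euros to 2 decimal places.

€2.45

Treat it as an LP. Let x1 = kg of kaolin, x2 = kg of zinc oxide, x3 = kg of calcium carbonate, x4 = kg of titanium dioxide, x5 = kg of phthalo blue, x6 = kg of iron-oxide red.
Minimise 0.34x1 + 1.94x2 + 0.38x3 + 2.39x4 + 12.19x5 + 1.36x6 with:
  47x1 + 15x2 + 16x3 + 22x4 + 41x5 + 26x6 ≤ 40   (oil absorption)
  19x1 + 98x2 + 11x3 + 287x4 + 77x5 + 169x6 ≥ 301   (hiding power)
  x6 ≤ 4.8
  x4 ≤ 1
  x1, x2, x3, x4, x5, x6 ≥ 0.
The minimum-cost mix takes nothing from kaolin, zinc oxide, calcium carbonate, phthalo blue — only titanium dioxide, iron-oxide red. Binding constraints: oil absorption and hiding power.
That vertex is x4 = 0.2847, x6 = 1.298.
Total cost: 2.39·0.2847 + 1.36·1.298 = 2.4457.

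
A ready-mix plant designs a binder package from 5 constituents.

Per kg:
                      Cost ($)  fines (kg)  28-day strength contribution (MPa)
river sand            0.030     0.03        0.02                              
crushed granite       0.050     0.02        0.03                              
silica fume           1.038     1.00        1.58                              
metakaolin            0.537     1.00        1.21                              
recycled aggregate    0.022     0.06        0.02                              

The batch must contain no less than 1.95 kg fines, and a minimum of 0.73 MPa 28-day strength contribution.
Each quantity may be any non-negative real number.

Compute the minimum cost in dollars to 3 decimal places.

Let x1 = kg of river sand, x2 = kg of crushed granite, x3 = kg of silica fume, x4 = kg of metakaolin, x5 = kg of recycled aggregate.
Minimise 0.03x1 + 0.05x2 + 1.038x3 + 0.537x4 + 0.022x5 s.t.:
  0.03x1 + 0.02x2 + 1x3 + 1x4 + 0.06x5 ≥ 1.95   (fines)
  0.02x1 + 0.03x2 + 1.58x3 + 1.21x4 + 0.02x5 ≥ 0.73   (28-day strength contribution)
  x1, x2, x3, x4, x5 ≥ 0.
At the optimum only metakaolin, recycled aggregate are positive (river sand, crushed granite, silica fume = 0). Binding constraints: fines and 28-day strength contribution.
So metakaolin = 0.09125 kg, recycled aggregate = 30.98 kg.
Objective = 0.537·0.09125 + 0.022·30.98 = 0.73056.

$0.731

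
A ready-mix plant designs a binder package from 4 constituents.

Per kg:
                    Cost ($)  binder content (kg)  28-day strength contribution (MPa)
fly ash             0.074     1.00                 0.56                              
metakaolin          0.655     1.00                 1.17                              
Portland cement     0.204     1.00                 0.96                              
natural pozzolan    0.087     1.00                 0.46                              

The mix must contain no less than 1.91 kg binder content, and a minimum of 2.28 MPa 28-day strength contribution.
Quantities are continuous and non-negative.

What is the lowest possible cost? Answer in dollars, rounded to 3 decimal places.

Set it up as a linear program. Let x1 = kg of fly ash, x2 = kg of metakaolin, x3 = kg of Portland cement, x4 = kg of natural pozzolan.
Minimize 0.074x1 + 0.655x2 + 0.204x3 + 0.087x4 with:
  1x1 + 1x2 + 1x3 + 1x4 ≥ 1.91   (binder content)
  0.56x1 + 1.17x2 + 0.96x3 + 0.46x4 ≥ 2.28   (28-day strength contribution)
  x1, x2, x3, x4 ≥ 0.
The optimal basis is {fly ash}; metakaolin, Portland cement, natural pozzolan drop out. The 28-day strength contribution requirement is met with equality.
That vertex is x1 = 4.071.
Total cost: 0.074·4.071 = 0.30125.

$0.301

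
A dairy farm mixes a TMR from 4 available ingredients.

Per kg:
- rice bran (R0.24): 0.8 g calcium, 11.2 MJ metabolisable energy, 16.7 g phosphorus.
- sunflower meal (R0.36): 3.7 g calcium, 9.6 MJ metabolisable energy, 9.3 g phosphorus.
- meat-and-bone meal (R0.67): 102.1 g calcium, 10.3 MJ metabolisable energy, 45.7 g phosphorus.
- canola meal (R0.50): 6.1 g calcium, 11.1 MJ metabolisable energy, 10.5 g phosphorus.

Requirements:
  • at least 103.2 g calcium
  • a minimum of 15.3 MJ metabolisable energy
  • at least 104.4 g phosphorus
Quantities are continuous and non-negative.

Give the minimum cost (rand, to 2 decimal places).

R1.51

Set it up as a linear program. Let x1 = kg of rice bran, x2 = kg of sunflower meal, x3 = kg of meat-and-bone meal, x4 = kg of canola meal.
Minimise 0.24x1 + 0.36x2 + 0.67x3 + 0.5x4 subject to:
  0.8x1 + 3.7x2 + 102.1x3 + 6.1x4 ≥ 103.2   (calcium)
  11.2x1 + 9.6x2 + 10.3x3 + 11.1x4 ≥ 15.3   (metabolisable energy)
  16.7x1 + 9.3x2 + 45.7x3 + 10.5x4 ≥ 104.4   (phosphorus)
  x1, x2, x3, x4 ≥ 0.
At the optimum only rice bran, meat-and-bone meal are positive (sunflower meal, canola meal = 0). There the calcium and phosphorus constraints are tight.
So rice bran = 3.562 kg, meat-and-bone meal = 0.9829 kg.
Objective = 0.24·3.562 + 0.67·0.9829 = 1.5134.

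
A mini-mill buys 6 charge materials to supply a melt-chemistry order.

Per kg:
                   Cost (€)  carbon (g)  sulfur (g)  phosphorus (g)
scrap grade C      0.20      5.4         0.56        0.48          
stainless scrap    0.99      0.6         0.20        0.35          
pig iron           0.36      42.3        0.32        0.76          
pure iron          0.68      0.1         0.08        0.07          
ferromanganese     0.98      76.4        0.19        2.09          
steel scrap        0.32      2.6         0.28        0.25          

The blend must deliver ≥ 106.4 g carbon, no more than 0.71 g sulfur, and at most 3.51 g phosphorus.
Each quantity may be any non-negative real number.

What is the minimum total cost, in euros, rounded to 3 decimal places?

Let x1 = kg of scrap grade C, x2 = kg of stainless scrap, x3 = kg of pig iron, x4 = kg of pure iron, x5 = kg of ferromanganese, x6 = kg of steel scrap.
Minimize 0.2x1 + 0.99x2 + 0.36x3 + 0.68x4 + 0.98x5 + 0.32x6 subject to:
  5.4x1 + 0.6x2 + 42.3x3 + 0.1x4 + 76.4x5 + 2.6x6 ≥ 106.4   (carbon)
  0.56x1 + 0.2x2 + 0.32x3 + 0.08x4 + 0.19x5 + 0.28x6 ≤ 0.71   (sulfur)
  0.48x1 + 0.35x2 + 0.76x3 + 0.07x4 + 2.09x5 + 0.25x6 ≤ 3.51   (phosphorus)
  x1, x2, x3, x4, x5, x6 ≥ 0.
At the optimum only pig iron, ferromanganese are positive (scrap grade C, stainless scrap, pure iron, steel scrap = 0). The carbon and sulfur requirements are met with equality.
So pig iron = 2.073 kg, ferromanganese = 0.2447 kg.
Hence cost = 0.36·2.073 + 0.98·0.2447 = €0.98609.

€0.986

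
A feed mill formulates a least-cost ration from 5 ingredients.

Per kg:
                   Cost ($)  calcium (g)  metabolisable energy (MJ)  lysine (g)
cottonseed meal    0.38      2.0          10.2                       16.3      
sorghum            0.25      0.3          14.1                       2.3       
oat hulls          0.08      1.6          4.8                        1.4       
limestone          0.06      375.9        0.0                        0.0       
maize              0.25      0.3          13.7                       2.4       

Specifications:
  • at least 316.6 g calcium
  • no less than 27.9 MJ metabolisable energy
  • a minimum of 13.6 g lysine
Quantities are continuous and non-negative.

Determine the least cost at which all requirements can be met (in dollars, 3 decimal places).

Let x1 = kg of cottonseed meal, x2 = kg of sorghum, x3 = kg of oat hulls, x4 = kg of limestone, x5 = kg of maize.
min 0.38x1 + 0.25x2 + 0.08x3 + 0.06x4 + 0.25x5 s.t.:
  2x1 + 0.3x2 + 1.6x3 + 375.9x4 + 0.3x5 ≥ 316.6   (calcium)
  10.2x1 + 14.1x2 + 4.8x3 + 13.7x5 ≥ 27.9   (metabolisable energy)
  16.3x1 + 2.3x2 + 1.4x3 + 2.4x5 ≥ 13.6   (lysine)
  x1, x2, x3, x4, x5 ≥ 0.
The minimum-cost mix takes nothing from sorghum, maize — only cottonseed meal, oat hulls, limestone. The calcium, metabolisable energy, lysine requirements are met with equality.
So cottonseed meal = 0.4099 kg, oat hulls = 4.941 kg, limestone = 0.819 kg.
Total cost: 0.38·0.4099 + 0.08·4.941 + 0.06·0.819 = 0.60018.

$0.600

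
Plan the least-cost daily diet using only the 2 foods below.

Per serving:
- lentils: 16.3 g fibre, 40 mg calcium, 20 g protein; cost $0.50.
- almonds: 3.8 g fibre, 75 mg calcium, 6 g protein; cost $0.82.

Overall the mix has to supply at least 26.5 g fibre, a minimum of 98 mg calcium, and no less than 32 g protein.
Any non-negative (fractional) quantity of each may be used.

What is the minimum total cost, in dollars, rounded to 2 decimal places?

Set it up as a linear program. Let x1 = servings of lentils, x2 = servings of almonds.
Minimise 0.5x1 + 0.82x2 subject to:
  16.3x1 + 3.8x2 ≥ 26.5   (fibre)
  40x1 + 75x2 ≥ 98   (calcium)
  20x1 + 6x2 ≥ 32   (protein)
  x1, x2 ≥ 0.
Both inputs are positive at the optimum. The fibre and calcium requirements are met with equality.
Optimal quantities: lentils = 1.509 servings, almonds = 0.502 servings.
Total cost: 0.5·1.509 + 0.82·0.502 = 1.1661.

$1.17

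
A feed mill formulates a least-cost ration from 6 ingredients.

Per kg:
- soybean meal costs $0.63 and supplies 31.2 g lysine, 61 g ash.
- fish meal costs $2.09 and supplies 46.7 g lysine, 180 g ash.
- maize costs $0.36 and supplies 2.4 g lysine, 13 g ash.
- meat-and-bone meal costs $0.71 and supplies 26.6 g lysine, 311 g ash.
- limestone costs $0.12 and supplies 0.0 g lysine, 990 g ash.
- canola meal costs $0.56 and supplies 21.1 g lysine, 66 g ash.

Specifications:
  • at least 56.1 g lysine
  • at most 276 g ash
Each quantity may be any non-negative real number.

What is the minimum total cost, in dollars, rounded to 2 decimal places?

This is a linear program. Let x1 = kg of soybean meal, x2 = kg of fish meal, x3 = kg of maize, x4 = kg of meat-and-bone meal, x5 = kg of limestone, x6 = kg of canola meal.
min 0.63x1 + 2.09x2 + 0.36x3 + 0.71x4 + 0.12x5 + 0.56x6 s.t.:
  31.2x1 + 46.7x2 + 2.4x3 + 26.6x4 + 21.1x6 ≥ 56.1   (lysine)
  61x1 + 180x2 + 13x3 + 311x4 + 990x5 + 66x6 ≤ 276   (ash)
  x1, x2, x3, x4, x5, x6 ≥ 0.
The minimum-cost mix takes nothing from fish meal, maize, meat-and-bone meal, limestone, canola meal — only soybean meal. Binding constraint: lysine.
That vertex is x1 = 1.798.
Hence cost = 0.63·1.798 = $1.1327.

$1.13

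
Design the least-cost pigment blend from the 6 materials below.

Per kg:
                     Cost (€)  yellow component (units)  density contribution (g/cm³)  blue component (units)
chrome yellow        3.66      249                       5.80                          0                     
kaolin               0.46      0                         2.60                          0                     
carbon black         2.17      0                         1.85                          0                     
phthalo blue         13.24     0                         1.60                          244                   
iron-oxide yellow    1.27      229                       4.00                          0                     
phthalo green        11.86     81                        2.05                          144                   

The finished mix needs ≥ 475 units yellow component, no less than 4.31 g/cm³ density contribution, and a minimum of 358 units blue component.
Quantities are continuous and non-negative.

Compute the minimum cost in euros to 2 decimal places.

Let x1 = kg of chrome yellow, x2 = kg of kaolin, x3 = kg of carbon black, x4 = kg of phthalo blue, x5 = kg of iron-oxide yellow, x6 = kg of phthalo green.
Minimize 3.66x1 + 0.46x2 + 2.17x3 + 13.24x4 + 1.27x5 + 11.86x6 s.t.:
  249x1 + 229x5 + 81x6 ≥ 475   (yellow component)
  5.8x1 + 2.6x2 + 1.85x3 + 1.6x4 + 4x5 + 2.05x6 ≥ 4.31   (density contribution)
  244x4 + 144x6 ≥ 358   (blue component)
  x1, x2, x3, x4, x5, x6 ≥ 0.
At the optimum only phthalo blue, iron-oxide yellow are positive (chrome yellow, kaolin, carbon black, phthalo green = 0). Binding constraints: yellow component and blue component.
Solving gives x4 = 1.467, x5 = 2.074.
Total cost: 13.24·1.467 + 1.27·2.074 = 22.0571.

€22.06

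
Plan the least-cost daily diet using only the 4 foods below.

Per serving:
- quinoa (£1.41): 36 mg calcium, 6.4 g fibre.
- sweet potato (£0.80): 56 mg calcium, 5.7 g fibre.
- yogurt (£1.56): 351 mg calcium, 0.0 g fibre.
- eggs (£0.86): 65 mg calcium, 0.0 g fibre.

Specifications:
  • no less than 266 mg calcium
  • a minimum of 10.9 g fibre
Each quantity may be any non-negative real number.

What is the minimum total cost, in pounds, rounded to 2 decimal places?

£2.24

Treat it as an LP. Let x1 = servings of quinoa, x2 = servings of sweet potato, x3 = servings of yogurt, x4 = servings of eggs.
Minimise 1.41x1 + 0.8x2 + 1.56x3 + 0.86x4 s.t.:
  36x1 + 56x2 + 351x3 + 65x4 ≥ 266   (calcium)
  6.4x1 + 5.7x2 ≥ 10.9   (fibre)
  x1, x2, x3, x4 ≥ 0.
The minimum-cost mix takes nothing from quinoa, eggs — only sweet potato, yogurt. Binding constraints: calcium and fibre.
Optimal quantities: sweet potato = 1.912 servings, yogurt = 0.4527 servings.
Objective = 0.8·1.912 + 1.56·0.4527 = 2.2358.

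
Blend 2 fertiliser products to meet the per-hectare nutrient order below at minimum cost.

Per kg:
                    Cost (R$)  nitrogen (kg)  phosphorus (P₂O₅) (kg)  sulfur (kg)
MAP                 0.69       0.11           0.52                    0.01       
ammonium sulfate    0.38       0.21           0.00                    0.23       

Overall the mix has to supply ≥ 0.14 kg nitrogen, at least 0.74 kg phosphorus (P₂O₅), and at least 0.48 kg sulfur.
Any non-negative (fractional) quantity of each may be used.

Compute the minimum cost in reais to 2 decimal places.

Treat it as an LP. Let x1 = kg of MAP, x2 = kg of ammonium sulfate.
Minimize 0.69x1 + 0.38x2 s.t.:
  0.11x1 + 0.21x2 ≥ 0.14   (nitrogen)
  0.52x1 ≥ 0.74   (phosphorus (P₂O₅))
  0.01x1 + 0.23x2 ≥ 0.48   (sulfur)
  x1, x2 ≥ 0.
Both inputs are positive at the optimum. Binding constraints: phosphorus (P₂O₅) and sulfur.
Optimal quantities: MAP = 1.423 kg, ammonium sulfate = 2.025 kg.
Total cost: 0.69·1.423 + 0.38·2.025 = 1.7514.

R$1.75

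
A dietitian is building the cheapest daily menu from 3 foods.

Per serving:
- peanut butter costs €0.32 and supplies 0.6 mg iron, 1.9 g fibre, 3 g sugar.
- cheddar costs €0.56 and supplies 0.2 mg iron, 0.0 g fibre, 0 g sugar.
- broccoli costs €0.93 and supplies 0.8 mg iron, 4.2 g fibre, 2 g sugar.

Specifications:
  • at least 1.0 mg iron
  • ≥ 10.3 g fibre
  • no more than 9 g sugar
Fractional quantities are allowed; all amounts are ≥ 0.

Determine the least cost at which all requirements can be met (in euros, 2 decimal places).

Set it up as a linear program. Let x1 = servings of peanut butter, x2 = servings of cheddar, x3 = servings of broccoli.
Minimize 0.32x1 + 0.56x2 + 0.93x3 with:
  0.6x1 + 0.2x2 + 0.8x3 ≥ 1   (iron)
  1.9x1 + 4.2x3 ≥ 10.3   (fibre)
  3x1 + 2x3 ≤ 9   (sugar)
  x1, x2, x3 ≥ 0.
The cheapest feasible vertex uses only peanut butter, broccoli; cheddar is not used. The fibre and sugar requirements are met with equality.
So peanut butter = 1.955 servings, broccoli = 1.568 servings.
Total cost: 0.32·1.955 + 0.93·1.568 = 2.0838.

€2.08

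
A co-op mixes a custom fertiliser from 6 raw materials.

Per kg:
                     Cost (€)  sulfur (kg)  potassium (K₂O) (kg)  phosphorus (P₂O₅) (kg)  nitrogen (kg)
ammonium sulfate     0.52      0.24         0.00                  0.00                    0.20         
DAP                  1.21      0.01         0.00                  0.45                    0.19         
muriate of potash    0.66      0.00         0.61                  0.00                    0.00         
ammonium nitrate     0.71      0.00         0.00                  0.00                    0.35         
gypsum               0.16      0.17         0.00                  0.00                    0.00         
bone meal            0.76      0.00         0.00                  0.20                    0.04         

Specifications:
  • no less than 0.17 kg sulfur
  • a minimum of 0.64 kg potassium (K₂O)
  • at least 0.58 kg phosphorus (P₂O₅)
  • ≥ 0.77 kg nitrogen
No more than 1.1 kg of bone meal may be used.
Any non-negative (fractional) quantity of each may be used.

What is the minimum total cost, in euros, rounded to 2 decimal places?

€3.39

Let x1 = kg of ammonium sulfate, x2 = kg of DAP, x3 = kg of muriate of potash, x4 = kg of ammonium nitrate, x5 = kg of gypsum, x6 = kg of bone meal.
Minimise 0.52x1 + 1.21x2 + 0.66x3 + 0.71x4 + 0.16x5 + 0.76x6 s.t.:
  0.24x1 + 0.01x2 + 0.17x5 ≥ 0.17   (sulfur)
  0.61x3 ≥ 0.64   (potassium (K₂O))
  0.45x2 + 0.2x6 ≥ 0.58   (phosphorus (P₂O₅))
  0.2x1 + 0.19x2 + 0.35x4 + 0.04x6 ≥ 0.77   (nitrogen)
  x6 ≤ 1.1
  x1, x2, x3, x4, x5, x6 ≥ 0.
The optimal basis is {ammonium sulfate, DAP, muriate of potash, ammonium nitrate}; gypsum, bone meal drop out. The sulfur, potassium (K₂O), phosphorus (P₂O₅), nitrogen requirements are met with equality.
That vertex is x1 = 0.6546, x2 = 1.289, x3 = 1.049, x4 = 1.126.
Objective = 0.52·0.6546 + 1.21·1.289 + 0.66·1.049 + 0.71·1.126 = 3.3919.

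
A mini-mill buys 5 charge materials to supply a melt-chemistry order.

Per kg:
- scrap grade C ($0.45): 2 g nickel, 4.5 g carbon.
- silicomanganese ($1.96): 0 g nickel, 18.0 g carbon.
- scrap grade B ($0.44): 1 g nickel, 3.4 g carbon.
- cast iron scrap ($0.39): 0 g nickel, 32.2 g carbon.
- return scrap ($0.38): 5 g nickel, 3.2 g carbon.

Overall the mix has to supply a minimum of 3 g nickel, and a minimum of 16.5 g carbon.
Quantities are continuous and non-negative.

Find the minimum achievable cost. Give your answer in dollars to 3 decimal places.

$0.405

Treat it as an LP. Let x1 = kg of scrap grade C, x2 = kg of silicomanganese, x3 = kg of scrap grade B, x4 = kg of cast iron scrap, x5 = kg of return scrap.
min 0.45x1 + 1.96x2 + 0.44x3 + 0.39x4 + 0.38x5 s.t.:
  2x1 + 1x3 + 5x5 ≥ 3   (nickel)
  4.5x1 + 18x2 + 3.4x3 + 32.2x4 + 3.2x5 ≥ 16.5   (carbon)
  x1, x2, x3, x4, x5 ≥ 0.
The optimal basis is {cast iron scrap, return scrap}; scrap grade C, silicomanganese, scrap grade B drop out. Binding constraints: nickel and carbon.
That vertex is x4 = 0.4528, x5 = 0.6.
Hence cost = 0.39·0.4528 + 0.38·0.6 = $0.40459.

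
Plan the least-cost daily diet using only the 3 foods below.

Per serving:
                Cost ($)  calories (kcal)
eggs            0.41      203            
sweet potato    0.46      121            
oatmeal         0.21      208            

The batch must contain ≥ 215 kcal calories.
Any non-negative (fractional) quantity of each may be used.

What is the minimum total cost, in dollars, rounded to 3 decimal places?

$0.217

This is a linear program. Let x1 = servings of eggs, x2 = servings of sweet potato, x3 = servings of oatmeal.
Minimize 0.41x1 + 0.46x2 + 0.21x3 with:
  203x1 + 121x2 + 208x3 ≥ 215   (calories)
  x1, x2, x3 ≥ 0.
The cheapest feasible vertex uses only oatmeal; eggs, sweet potato are not used. There the calories constraint is tight.
So oatmeal = 1.034 servings.
Hence cost = 0.21·1.034 = $0.21714.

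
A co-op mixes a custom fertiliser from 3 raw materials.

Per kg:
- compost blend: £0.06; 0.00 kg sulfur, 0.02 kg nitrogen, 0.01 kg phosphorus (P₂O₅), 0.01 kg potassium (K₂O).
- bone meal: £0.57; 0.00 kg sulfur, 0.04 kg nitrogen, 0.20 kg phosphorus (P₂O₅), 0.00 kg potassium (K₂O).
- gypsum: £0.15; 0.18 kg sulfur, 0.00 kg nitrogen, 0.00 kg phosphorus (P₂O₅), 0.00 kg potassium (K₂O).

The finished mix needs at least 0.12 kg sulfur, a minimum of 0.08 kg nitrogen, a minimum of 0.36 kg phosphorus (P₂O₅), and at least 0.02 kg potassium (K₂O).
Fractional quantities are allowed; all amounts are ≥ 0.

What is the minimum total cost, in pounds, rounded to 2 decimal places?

£1.19

This is a linear program. Let x1 = kg of compost blend, x2 = kg of bone meal, x3 = kg of gypsum.
Minimize 0.06x1 + 0.57x2 + 0.15x3 with:
  0.18x3 ≥ 0.12   (sulfur)
  0.02x1 + 0.04x2 ≥ 0.08   (nitrogen)
  0.01x1 + 0.2x2 ≥ 0.36   (phosphorus (P₂O₅))
  0.01x1 ≥ 0.02   (potassium (K₂O))
  x1, x2, x3 ≥ 0.
All 3 inputs are positive at the optimum. There the sulfur, phosphorus (P₂O₅), potassium (K₂O) constraints are tight.
Solving gives x1 = 2, x2 = 1.7, x3 = 0.6667.
Hence cost = 0.06·2 + 0.57·1.7 + 0.15·0.6667 = £1.1890.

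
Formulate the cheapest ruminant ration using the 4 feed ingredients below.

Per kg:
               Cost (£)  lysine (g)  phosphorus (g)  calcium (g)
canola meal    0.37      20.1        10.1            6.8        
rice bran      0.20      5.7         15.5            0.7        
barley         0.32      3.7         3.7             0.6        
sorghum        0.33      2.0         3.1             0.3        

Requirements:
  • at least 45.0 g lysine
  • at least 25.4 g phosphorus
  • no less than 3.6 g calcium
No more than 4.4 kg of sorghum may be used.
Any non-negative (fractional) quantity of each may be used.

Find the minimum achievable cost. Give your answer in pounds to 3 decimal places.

Let x1 = kg of canola meal, x2 = kg of rice bran, x3 = kg of barley, x4 = kg of sorghum.
Minimize 0.37x1 + 0.2x2 + 0.32x3 + 0.33x4 subject to:
  20.1x1 + 5.7x2 + 3.7x3 + 2x4 ≥ 45   (lysine)
  10.1x1 + 15.5x2 + 3.7x3 + 3.1x4 ≥ 25.4   (phosphorus)
  6.8x1 + 0.7x2 + 0.6x3 + 0.3x4 ≥ 3.6   (calcium)
  x4 ≤ 4.4
  x1, x2, x3, x4 ≥ 0.
The minimum-cost mix takes nothing from barley, sorghum — only canola meal, rice bran. The lysine and phosphorus requirements are met with equality.
Optimal quantities: canola meal = 2.176 kg, rice bran = 0.2206 kg.
Cost = 0.37·2.176 + 0.2·0.2206 = 0.84924.

£0.849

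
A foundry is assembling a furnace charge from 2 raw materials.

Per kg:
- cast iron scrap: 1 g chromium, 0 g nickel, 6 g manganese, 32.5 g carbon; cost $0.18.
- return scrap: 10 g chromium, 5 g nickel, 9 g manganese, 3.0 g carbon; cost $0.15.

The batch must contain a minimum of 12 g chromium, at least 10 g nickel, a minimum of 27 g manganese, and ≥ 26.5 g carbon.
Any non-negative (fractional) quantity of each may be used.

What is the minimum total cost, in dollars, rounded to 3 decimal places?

$0.496

Let x1 = kg of cast iron scrap, x2 = kg of return scrap.
min 0.18x1 + 0.15x2 with:
  1x1 + 10x2 ≥ 12   (chromium)
  5x2 ≥ 10   (nickel)
  6x1 + 9x2 ≥ 27   (manganese)
  32.5x1 + 3x2 ≥ 26.5   (carbon)
  x1, x2 ≥ 0.
Both inputs are positive at the optimum. The manganese and carbon requirements are met with equality.
Solving gives x1 = 0.5738, x2 = 2.617.
Hence cost = 0.18·0.5738 + 0.15·2.617 = $0.49583.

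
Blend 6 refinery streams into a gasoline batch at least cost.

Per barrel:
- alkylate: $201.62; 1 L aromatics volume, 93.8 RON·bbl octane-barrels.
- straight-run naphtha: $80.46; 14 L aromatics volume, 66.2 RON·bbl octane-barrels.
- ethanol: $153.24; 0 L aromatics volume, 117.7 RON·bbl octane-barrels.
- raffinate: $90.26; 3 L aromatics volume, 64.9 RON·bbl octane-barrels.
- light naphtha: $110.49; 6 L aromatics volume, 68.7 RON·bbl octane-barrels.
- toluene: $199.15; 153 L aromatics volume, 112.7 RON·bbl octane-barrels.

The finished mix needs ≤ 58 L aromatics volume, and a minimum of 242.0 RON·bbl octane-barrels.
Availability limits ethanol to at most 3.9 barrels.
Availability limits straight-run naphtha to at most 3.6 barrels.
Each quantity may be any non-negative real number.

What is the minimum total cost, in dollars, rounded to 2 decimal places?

$294.45

Treat it as an LP. Let x1 = barrels of alkylate, x2 = barrels of straight-run naphtha, x3 = barrels of ethanol, x4 = barrels of raffinate, x5 = barrels of light naphtha, x6 = barrels of toluene.
Minimise 201.62x1 + 80.46x2 + 153.24x3 + 90.26x4 + 110.49x5 + 199.15x6 subject to:
  1x1 + 14x2 + 3x4 + 6x5 + 153x6 ≤ 58   (aromatics volume)
  93.8x1 + 66.2x2 + 117.7x3 + 64.9x4 + 68.7x5 + 112.7x6 ≥ 242   (octane-barrels)
  x3 ≤ 3.9
  x2 ≤ 3.6
  x1, x2, x3, x4, x5, x6 ≥ 0.
The cheapest feasible vertex uses only straight-run naphtha, ethanol; alkylate, raffinate, light naphtha, toluene are not used. Binding constraints: octane-barrels and the straight-run naphtha cap.
That vertex is x2 = 3.6, x3 = 0.03127.
Objective = 80.46·3.6 + 153.24·0.03127 = 294.4478.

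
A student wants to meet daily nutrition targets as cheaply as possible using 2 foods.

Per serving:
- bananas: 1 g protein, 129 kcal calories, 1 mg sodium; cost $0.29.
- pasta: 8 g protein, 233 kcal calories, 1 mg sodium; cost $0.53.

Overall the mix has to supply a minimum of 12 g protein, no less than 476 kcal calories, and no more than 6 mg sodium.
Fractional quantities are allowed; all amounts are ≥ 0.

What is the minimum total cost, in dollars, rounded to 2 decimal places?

Treat it as an LP. Let x1 = servings of bananas, x2 = servings of pasta.
Minimise 0.29x1 + 0.53x2 s.t.:
  1x1 + 8x2 ≥ 12   (protein)
  129x1 + 233x2 ≥ 476   (calories)
  1x1 + 1x2 ≤ 6   (sodium)
  x1, x2 ≥ 0.
Both inputs are positive at the optimum. The protein and calories requirements are met with equality.
Solving gives x1 = 1.267, x2 = 1.342.
Cost = 0.29·1.267 + 0.53·1.342 = 1.0787.

$1.08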